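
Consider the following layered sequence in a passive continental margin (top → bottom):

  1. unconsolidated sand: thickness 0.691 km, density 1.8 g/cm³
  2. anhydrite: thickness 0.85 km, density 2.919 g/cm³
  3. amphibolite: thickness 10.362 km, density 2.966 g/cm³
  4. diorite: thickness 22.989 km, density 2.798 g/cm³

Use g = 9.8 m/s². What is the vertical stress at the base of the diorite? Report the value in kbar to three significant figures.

unconsolidated sand: 1800 kg/m³ × 9.8 m/s² × 691 m = 1.219×10^7 Pa = 0.1219 kbar
anhydrite: 2919 kg/m³ × 9.8 m/s² × 850 m = 2.432×10^7 Pa = 0.2432 kbar
amphibolite: 2966 kg/m³ × 9.8 m/s² × 10362 m = 3.012×10^8 Pa = 3.012 kbar
diorite: 2798 kg/m³ × 9.8 m/s² × 22989 m = 6.304×10^8 Pa = 6.304 kbar
Total = 0.1219 + 0.2432 + 3.012 + 6.304 = 9.6806 kbar

9.68 kbar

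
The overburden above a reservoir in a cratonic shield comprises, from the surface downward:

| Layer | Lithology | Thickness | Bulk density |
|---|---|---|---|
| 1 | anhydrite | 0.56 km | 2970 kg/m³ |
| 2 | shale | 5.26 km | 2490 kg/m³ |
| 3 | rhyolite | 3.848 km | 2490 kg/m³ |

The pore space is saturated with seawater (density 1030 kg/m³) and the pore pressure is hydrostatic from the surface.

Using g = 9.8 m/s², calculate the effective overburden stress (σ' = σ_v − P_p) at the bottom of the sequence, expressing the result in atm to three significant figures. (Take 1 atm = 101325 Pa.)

Overburden (lithostatic) stress σ_v:
anhydrite: 2970 kg/m³ × 9.8 m/s² × 560 m = 1.630×10^7 Pa = 16.30 MPa
shale: 2490 kg/m³ × 9.8 m/s² × 5260 m = 1.284×10^8 Pa = 128.4 MPa
rhyolite: 2490 kg/m³ × 9.8 m/s² × 3848 m = 9.390×10^7 Pa = 93.90 MPa
Total = 16.30 + 128.4 + 93.90 = 238.55 MPa
Pore pressure P_p = 1030 kg/m³ × 9.8 m/s² × 9668 m = 9.759×10^7 Pa = 97.59 MPa
Effective stress σ' = σ_v − P_p = 238.6 − 97.59 = 140.96 MPa = 1391.2 atm

1390 atm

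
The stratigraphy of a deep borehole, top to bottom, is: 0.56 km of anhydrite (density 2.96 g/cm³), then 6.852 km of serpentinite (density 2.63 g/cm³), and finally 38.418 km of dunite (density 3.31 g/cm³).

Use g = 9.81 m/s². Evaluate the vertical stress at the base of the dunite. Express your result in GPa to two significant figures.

1.4 GPa

anhydrite: 2960 kg/m³ × 9.81 m/s² × 560 m = 1.626×10^7 Pa = 0.01626 GPa
serpentinite: 2630 kg/m³ × 9.81 m/s² × 6852 m = 1.768×10^8 Pa = 0.1768 GPa
dunite: 3310 kg/m³ × 9.81 m/s² × 38418 m = 1.247×10^9 Pa = 1.247 GPa
Total = 0.01626 + 0.1768 + 1.247 = 1.4405 GPa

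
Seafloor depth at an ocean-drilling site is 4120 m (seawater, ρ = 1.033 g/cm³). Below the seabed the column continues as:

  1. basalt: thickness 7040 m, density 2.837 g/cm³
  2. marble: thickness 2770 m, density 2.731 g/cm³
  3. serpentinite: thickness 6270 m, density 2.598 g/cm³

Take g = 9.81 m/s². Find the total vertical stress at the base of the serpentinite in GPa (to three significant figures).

seawater: 1033 kg/m³ × 9.81 m/s² × 4120 m = 4.175×10^7 Pa = 0.04175 GPa
basalt: 2837 kg/m³ × 9.81 m/s² × 7040 m = 1.959×10^8 Pa = 0.1959 GPa
marble: 2731 kg/m³ × 9.81 m/s² × 2770 m = 7.421×10^7 Pa = 0.07421 GPa
serpentinite: 2598 kg/m³ × 9.81 m/s² × 6270 m = 1.598×10^8 Pa = 0.1598 GPa
Total = 0.04175 + 0.1959 + 0.07421 + 0.1598 = 0.47169 GPa

0.472 GPa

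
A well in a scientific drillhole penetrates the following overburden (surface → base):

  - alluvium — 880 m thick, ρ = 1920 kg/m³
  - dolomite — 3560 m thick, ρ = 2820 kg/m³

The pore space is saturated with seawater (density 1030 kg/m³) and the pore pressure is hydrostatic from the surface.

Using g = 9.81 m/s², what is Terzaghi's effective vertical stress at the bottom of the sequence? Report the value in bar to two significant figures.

Overburden (lithostatic) stress σ_v:
alluvium: 1920 kg/m³ × 9.81 m/s² × 880 m = 1.657×10^7 Pa = 16.57 MPa
dolomite: 2820 kg/m³ × 9.81 m/s² × 3560 m = 9.848×10^7 Pa = 98.48 MPa
Total = 16.57 + 98.48 = 115.06 MPa
Pore pressure P_p = 1030 kg/m³ × 9.81 m/s² × 4440 m = 4.486×10^7 Pa = 44.86 MPa
Effective stress σ' = σ_v − P_p = 115.1 − 44.86 = 70.196 MPa = 701.96 bar

700 bar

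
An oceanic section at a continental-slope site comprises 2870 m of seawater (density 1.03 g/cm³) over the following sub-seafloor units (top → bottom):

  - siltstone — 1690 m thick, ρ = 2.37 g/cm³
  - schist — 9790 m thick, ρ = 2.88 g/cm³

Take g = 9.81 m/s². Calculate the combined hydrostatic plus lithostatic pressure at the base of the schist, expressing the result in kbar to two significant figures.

3.4 kbar

seawater: 1030 kg/m³ × 9.81 m/s² × 2870 m = 2.900×10^7 Pa = 0.2900 kbar
siltstone: 2370 kg/m³ × 9.81 m/s² × 1690 m = 3.929×10^7 Pa = 0.3929 kbar
schist: 2880 kg/m³ × 9.81 m/s² × 9790 m = 2.766×10^8 Pa = 2.766 kbar
Total = 0.2900 + 0.3929 + 2.766 = 3.4489 kbar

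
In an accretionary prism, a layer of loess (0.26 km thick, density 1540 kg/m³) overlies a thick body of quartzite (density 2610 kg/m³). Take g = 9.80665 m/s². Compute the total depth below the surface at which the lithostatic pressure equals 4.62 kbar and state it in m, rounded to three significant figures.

Pressure at base of upper layers: 1540×9.80665×260 = 3.927×10^6 Pa = 0.03927 kbar
Remaining pressure to be supplied by quartzite: 4.620×10^8 − 3.927×10^6 = 4.581×10^8 Pa
Additional depth in quartzite = 4.581×10^8 Pa / (2610 kg/m³ × 9.80665 m/s²) = 17897 m
Total depth = 260 m + 17897 m = 18157 m

18200 m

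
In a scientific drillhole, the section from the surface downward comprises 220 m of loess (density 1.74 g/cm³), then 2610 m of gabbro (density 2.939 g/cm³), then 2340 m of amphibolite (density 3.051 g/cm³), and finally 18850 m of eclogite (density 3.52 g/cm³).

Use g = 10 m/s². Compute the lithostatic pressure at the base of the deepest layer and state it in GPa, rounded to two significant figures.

loess: 1740 kg/m³ × 10 m/s² × 220 m = 3.828×10^6 Pa = 3.828×10^-3 GPa
gabbro: 2939 kg/m³ × 10 m/s² × 2610 m = 7.671×10^7 Pa = 0.07671 GPa
amphibolite: 3051 kg/m³ × 10 m/s² × 2340 m = 7.139×10^7 Pa = 0.07139 GPa
eclogite: 3520 kg/m³ × 10 m/s² × 18850 m = 6.635×10^8 Pa = 0.6635 GPa
Total = 3.828×10^-3 + 0.07671 + 0.07139 + 0.6635 = 0.81545 GPa

0.82 GPa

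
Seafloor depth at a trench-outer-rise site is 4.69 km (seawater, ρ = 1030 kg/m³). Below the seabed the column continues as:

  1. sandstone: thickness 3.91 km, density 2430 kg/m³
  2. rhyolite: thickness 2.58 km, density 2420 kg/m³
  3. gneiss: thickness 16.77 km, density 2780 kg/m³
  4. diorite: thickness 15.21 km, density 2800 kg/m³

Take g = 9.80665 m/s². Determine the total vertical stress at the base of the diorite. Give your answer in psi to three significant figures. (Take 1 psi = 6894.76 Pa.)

156000 psi

seawater: 1030 kg/m³ × 9.80665 m/s² × 4690 m = 4.737×10^7 Pa = 6871 psi
sandstone: 2430 kg/m³ × 9.80665 m/s² × 3910 m = 9.318×10^7 Pa = 13514 psi
rhyolite: 2420 kg/m³ × 9.80665 m/s² × 2580 m = 6.123×10^7 Pa = 8880 psi
gneiss: 2780 kg/m³ × 9.80665 m/s² × 16770 m = 4.572×10^8 Pa = 66310 psi
diorite: 2800 kg/m³ × 9.80665 m/s² × 15210 m = 4.176×10^8 Pa = 60574 psi
Total = 6871 + 13514 + 8880 + 66310 + 60574 = 1.5615×10^5 psi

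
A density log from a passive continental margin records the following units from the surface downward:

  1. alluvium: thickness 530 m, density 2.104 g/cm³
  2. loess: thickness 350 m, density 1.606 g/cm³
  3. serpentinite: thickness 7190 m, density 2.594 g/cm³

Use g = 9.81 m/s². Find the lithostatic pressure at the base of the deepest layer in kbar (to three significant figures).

alluvium: 2104 kg/m³ × 9.81 m/s² × 530 m = 1.094×10^7 Pa = 0.1094 kbar
loess: 1606 kg/m³ × 9.81 m/s² × 350 m = 5.514×10^6 Pa = 0.05514 kbar
serpentinite: 2594 kg/m³ × 9.81 m/s² × 7190 m = 1.830×10^8 Pa = 1.830 kbar
Total = 0.1094 + 0.05514 + 1.830 = 1.9942 kbar

1.99 kbar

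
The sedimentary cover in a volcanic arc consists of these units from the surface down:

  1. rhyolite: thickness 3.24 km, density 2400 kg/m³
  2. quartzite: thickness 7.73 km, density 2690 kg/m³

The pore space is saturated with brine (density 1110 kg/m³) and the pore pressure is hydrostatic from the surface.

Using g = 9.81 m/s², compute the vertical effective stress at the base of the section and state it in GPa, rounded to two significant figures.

Overburden (lithostatic) stress σ_v:
rhyolite: 2400 kg/m³ × 9.81 m/s² × 3240 m = 7.628×10^7 Pa = 76.28 MPa
quartzite: 2690 kg/m³ × 9.81 m/s² × 7730 m = 2.040×10^8 Pa = 204.0 MPa
Total = 76.28 + 204.0 = 280.27 MPa
Pore pressure P_p = 1110 kg/m³ × 9.81 m/s² × 10970 m = 1.195×10^8 Pa = 119.5 MPa
Effective stress σ' = σ_v − P_p = 280.3 − 119.5 = 160.82 MPa = 0.16082 GPa

0.16 GPa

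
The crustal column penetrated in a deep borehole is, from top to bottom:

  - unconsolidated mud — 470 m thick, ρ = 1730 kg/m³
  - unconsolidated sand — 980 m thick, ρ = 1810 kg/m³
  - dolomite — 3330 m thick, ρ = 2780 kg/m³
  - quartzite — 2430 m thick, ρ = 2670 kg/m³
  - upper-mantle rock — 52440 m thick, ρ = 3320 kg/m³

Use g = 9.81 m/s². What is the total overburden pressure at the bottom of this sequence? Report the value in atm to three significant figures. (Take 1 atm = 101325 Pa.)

unconsolidated mud: 1730 kg/m³ × 9.81 m/s² × 470 m = 7.977×10^6 Pa = 78.72 atm
unconsolidated sand: 1810 kg/m³ × 9.81 m/s² × 980 m = 1.740×10^7 Pa = 171.7 atm
dolomite: 2780 kg/m³ × 9.81 m/s² × 3330 m = 9.082×10^7 Pa = 896.3 atm
quartzite: 2670 kg/m³ × 9.81 m/s² × 2430 m = 6.365×10^7 Pa = 628.2 atm
upper-mantle rock: 3320 kg/m³ × 9.81 m/s² × 52440 m = 1.708×10^9 Pa = 16856 atm
Total = 78.72 + 171.7 + 896.3 + 628.2 + 16856 = 18631 atm

18600 atm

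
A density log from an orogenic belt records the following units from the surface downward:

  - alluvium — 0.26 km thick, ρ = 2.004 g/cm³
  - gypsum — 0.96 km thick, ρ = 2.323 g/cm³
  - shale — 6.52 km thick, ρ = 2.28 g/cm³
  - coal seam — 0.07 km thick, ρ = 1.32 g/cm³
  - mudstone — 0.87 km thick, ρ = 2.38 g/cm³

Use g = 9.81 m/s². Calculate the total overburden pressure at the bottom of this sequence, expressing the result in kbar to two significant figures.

1.9 kbar

alluvium: 2004 kg/m³ × 9.81 m/s² × 260 m = 5.111×10^6 Pa = 0.05111 kbar
gypsum: 2323 kg/m³ × 9.81 m/s² × 960 m = 2.188×10^7 Pa = 0.2188 kbar
shale: 2280 kg/m³ × 9.81 m/s² × 6520 m = 1.458×10^8 Pa = 1.458 kbar
coal seam: 1320 kg/m³ × 9.81 m/s² × 70 m = 9.064×10^5 Pa = 9.064×10^-3 kbar
mudstone: 2380 kg/m³ × 9.81 m/s² × 870 m = 2.031×10^7 Pa = 0.2031 kbar
Total = 0.05111 + 0.2188 + 1.458 + 9.064×10^-3 + 0.2031 = 1.9404 kbar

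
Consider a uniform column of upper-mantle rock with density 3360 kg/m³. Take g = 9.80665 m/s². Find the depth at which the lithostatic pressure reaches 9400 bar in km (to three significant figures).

28.5 km

h = P/(ρg) = 9400 bar / (3360 kg/m³ × 9.80665 m/s²) = 9.400×10^8 Pa / 32950 Pa/m = 28528 m
= 28.528 km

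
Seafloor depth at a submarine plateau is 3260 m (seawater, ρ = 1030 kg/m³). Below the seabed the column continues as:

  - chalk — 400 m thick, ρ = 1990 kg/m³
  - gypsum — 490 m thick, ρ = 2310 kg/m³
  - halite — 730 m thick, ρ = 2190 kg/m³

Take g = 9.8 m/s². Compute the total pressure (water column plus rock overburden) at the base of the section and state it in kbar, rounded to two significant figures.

seawater: 1030 kg/m³ × 9.8 m/s² × 3260 m = 3.291×10^7 Pa = 0.3291 kbar
chalk: 1990 kg/m³ × 9.8 m/s² × 400 m = 7.801×10^6 Pa = 0.07801 kbar
gypsum: 2310 kg/m³ × 9.8 m/s² × 490 m = 1.109×10^7 Pa = 0.1109 kbar
halite: 2190 kg/m³ × 9.8 m/s² × 730 m = 1.567×10^7 Pa = 0.1567 kbar
Total = 0.3291 + 0.07801 + 0.1109 + 0.1567 = 0.67467 kbar

0.67 kbar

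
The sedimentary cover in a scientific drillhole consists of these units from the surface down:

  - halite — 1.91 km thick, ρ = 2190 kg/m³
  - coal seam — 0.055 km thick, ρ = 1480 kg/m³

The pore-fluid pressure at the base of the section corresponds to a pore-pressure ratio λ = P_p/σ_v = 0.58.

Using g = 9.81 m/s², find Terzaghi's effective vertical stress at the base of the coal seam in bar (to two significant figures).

Overburden (lithostatic) stress σ_v:
halite: 2190 kg/m³ × 9.81 m/s² × 1910 m = 4.103×10^7 Pa = 41.03 MPa
coal seam: 1480 kg/m³ × 9.81 m/s² × 55 m = 7.985×10^5 Pa = 0.7985 MPa
Total = 41.03 + 0.7985 = 41.833 MPa
Pore pressure P_p = λ·σ_v = 0.58 × 41.83 MPa = 24.26 MPa
Effective stress σ' = σ_v − P_p = 41.83 − 24.26 = 17.570 MPa = 175.70 bar

180 bar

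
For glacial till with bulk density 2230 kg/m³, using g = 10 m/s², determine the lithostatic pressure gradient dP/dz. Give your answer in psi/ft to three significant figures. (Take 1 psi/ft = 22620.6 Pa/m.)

dP/dz = ρg = 2230 kg/m³ × 10 m/s² = 22300 Pa/m
= 22300 Pa/m × (1 psi/ft / 22621 Pa/m) = 0.98583 psi/ft

0.986 psi/ft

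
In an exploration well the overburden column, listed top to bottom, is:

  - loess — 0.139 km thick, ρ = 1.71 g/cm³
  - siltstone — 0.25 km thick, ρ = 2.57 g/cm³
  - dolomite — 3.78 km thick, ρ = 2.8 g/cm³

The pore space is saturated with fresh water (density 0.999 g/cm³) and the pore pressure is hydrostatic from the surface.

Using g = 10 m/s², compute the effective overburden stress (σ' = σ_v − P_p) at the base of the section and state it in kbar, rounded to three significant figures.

0.730 kbar

Overburden (lithostatic) stress σ_v:
loess: 1710 kg/m³ × 10 m/s² × 139 m = 2.377×10^6 Pa = 2.377 MPa
siltstone: 2570 kg/m³ × 10 m/s² × 250 m = 6.425×10^6 Pa = 6.425 MPa
dolomite: 2800 kg/m³ × 10 m/s² × 3780 m = 1.058×10^8 Pa = 105.8 MPa
Total = 2.377 + 6.425 + 105.8 = 114.64 MPa
Pore pressure P_p = 999 kg/m³ × 10 m/s² × 4169 m = 4.165×10^7 Pa = 41.65 MPa
Effective stress σ' = σ_v − P_p = 114.6 − 41.65 = 72.994 MPa = 0.72994 kbar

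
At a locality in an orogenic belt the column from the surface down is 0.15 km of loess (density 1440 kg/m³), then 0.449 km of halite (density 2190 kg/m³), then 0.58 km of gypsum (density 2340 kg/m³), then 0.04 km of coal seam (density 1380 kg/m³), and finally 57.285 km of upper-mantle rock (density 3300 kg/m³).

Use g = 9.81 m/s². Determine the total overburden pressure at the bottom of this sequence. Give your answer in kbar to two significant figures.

19 kbar

loess: 1440 kg/m³ × 9.81 m/s² × 150 m = 2.119×10^6 Pa = 0.02119 kbar
halite: 2190 kg/m³ × 9.81 m/s² × 449 m = 9.646×10^6 Pa = 0.09646 kbar
gypsum: 2340 kg/m³ × 9.81 m/s² × 580 m = 1.331×10^7 Pa = 0.1331 kbar
coal seam: 1380 kg/m³ × 9.81 m/s² × 40 m = 5.415×10^5 Pa = 5.415×10^-3 kbar
upper-mantle rock: 3300 kg/m³ × 9.81 m/s² × 57285 m = 1.854×10^9 Pa = 18.54 kbar
Total = 0.02119 + 0.09646 + 0.1331 + 5.415×10^-3 + 18.54 = 18.801 kbar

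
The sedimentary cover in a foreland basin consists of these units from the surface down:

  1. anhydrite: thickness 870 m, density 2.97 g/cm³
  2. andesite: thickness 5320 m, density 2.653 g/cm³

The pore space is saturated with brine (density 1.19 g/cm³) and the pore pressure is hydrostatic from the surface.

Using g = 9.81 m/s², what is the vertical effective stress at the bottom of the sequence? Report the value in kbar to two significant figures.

0.92 kbar

Overburden (lithostatic) stress σ_v:
anhydrite: 2970 kg/m³ × 9.81 m/s² × 870 m = 2.535×10^7 Pa = 25.35 MPa
andesite: 2653 kg/m³ × 9.81 m/s² × 5320 m = 1.385×10^8 Pa = 138.5 MPa
Total = 25.35 + 138.5 = 163.81 MPa
Pore pressure P_p = 1190 kg/m³ × 9.81 m/s² × 6190 m = 7.226×10^7 Pa = 72.26 MPa
Effective stress σ' = σ_v − P_p = 163.8 − 72.26 = 91.545 MPa = 0.91545 kbar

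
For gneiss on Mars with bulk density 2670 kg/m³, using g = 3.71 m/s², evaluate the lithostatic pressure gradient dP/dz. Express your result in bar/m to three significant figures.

0.0991 bar/m

dP/dz = ρg = 2670 kg/m³ × 3.71 m/s² = 9905.7 Pa/m
= 9905.7 Pa/m × (1 bar/m / 1.0000×10^5 Pa/m) = 0.099057 bar/m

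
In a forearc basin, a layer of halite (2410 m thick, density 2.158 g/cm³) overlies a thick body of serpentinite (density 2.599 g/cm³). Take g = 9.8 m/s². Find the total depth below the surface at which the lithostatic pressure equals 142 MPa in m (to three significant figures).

Pressure at base of upper layers: 2158×9.8×2410 = 5.097×10^7 Pa = 50.97 MPa
Remaining pressure to be supplied by serpentinite: 1.420×10^8 − 5.097×10^7 = 9.103×10^7 Pa
Additional depth in serpentinite = 9.103×10^7 Pa / (2599 kg/m³ × 9.8 m/s²) = 3574.1 m
Total depth = 2410 m + 3574.1 m = 5984.1 m

5980 m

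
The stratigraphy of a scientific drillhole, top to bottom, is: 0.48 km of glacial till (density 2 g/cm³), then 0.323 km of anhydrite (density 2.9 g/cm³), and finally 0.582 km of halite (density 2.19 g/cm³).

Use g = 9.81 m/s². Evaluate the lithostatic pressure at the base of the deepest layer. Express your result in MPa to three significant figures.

glacial till: 2000 kg/m³ × 9.81 m/s² × 480 m = 9.418×10^6 Pa = 9.418 MPa
anhydrite: 2900 kg/m³ × 9.81 m/s² × 323 m = 9.189×10^6 Pa = 9.189 MPa
halite: 2190 kg/m³ × 9.81 m/s² × 582 m = 1.250×10^7 Pa = 12.50 MPa
Total = 9.418 + 9.189 + 12.50 = 31.110 MPa

31.1 MPa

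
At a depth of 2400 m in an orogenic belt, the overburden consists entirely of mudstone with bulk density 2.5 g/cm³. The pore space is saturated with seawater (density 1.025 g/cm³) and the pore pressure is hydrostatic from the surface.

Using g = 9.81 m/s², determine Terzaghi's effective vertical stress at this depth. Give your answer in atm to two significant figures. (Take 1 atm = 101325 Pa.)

340 atm

Overburden (lithostatic) stress σ_v:
mudstone: 2500 kg/m³ × 9.81 m/s² × 2400 m = 5.886×10^7 Pa = 58.86 MPa
Pore pressure P_p = 1025 kg/m³ × 9.81 m/s² × 2400 m = 2.413×10^7 Pa = 24.13 MPa
Effective stress σ' = σ_v − P_p = 58.86 − 24.13 = 34.727 MPa = 342.73 atm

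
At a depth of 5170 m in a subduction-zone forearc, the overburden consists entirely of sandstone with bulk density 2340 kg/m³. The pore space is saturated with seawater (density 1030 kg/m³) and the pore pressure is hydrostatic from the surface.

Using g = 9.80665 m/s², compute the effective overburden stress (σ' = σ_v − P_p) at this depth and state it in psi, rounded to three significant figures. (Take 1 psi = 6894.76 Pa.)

Overburden (lithostatic) stress σ_v:
sandstone: 2340 kg/m³ × 9.80665 m/s² × 5170 m = 1.186×10^8 Pa = 118.6 MPa
Pore pressure P_p = 1030 kg/m³ × 9.80665 m/s² × 5170 m = 5.222×10^7 Pa = 52.22 MPa
Effective stress σ' = σ_v − P_p = 118.6 − 52.22 = 66.417 MPa = 9633.0 psi

9630 psi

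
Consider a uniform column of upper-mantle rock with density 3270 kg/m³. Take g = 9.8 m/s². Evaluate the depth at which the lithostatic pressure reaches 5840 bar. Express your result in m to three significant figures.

h = P/(ρg) = 5840 bar / (3270 kg/m³ × 9.8 m/s²) = 5.840×10^8 Pa / 32046 Pa/m = 18224 m

18200 m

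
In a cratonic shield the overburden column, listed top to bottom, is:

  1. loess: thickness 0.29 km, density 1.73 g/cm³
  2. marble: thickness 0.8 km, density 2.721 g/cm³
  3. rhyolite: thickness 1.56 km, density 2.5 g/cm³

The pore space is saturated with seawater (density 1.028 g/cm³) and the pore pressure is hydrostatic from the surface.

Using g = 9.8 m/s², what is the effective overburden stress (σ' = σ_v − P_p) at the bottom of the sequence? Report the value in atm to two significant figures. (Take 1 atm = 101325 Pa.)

370 atm

Overburden (lithostatic) stress σ_v:
loess: 1730 kg/m³ × 9.8 m/s² × 290 m = 4.917×10^6 Pa = 4.917 MPa
marble: 2721 kg/m³ × 9.8 m/s² × 800 m = 2.133×10^7 Pa = 21.33 MPa
rhyolite: 2500 kg/m³ × 9.8 m/s² × 1560 m = 3.822×10^7 Pa = 38.22 MPa
Total = 4.917 + 21.33 + 38.22 = 64.469 MPa
Pore pressure P_p = 1028 kg/m³ × 9.8 m/s² × 2650 m = 2.670×10^7 Pa = 26.70 MPa
Effective stress σ' = σ_v − P_p = 64.47 − 26.70 = 37.772 MPa = 372.78 atm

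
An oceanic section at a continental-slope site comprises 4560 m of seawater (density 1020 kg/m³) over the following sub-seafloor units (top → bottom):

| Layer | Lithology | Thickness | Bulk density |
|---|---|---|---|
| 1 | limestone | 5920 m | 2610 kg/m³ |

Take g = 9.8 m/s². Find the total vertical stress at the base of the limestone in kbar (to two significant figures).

2.0 kbar

seawater: 1020 kg/m³ × 9.8 m/s² × 4560 m = 4.558×10^7 Pa = 0.4558 kbar
limestone: 2610 kg/m³ × 9.8 m/s² × 5920 m = 1.514×10^8 Pa = 1.514 kbar
Total = 0.4558 + 1.514 = 1.9700 kbar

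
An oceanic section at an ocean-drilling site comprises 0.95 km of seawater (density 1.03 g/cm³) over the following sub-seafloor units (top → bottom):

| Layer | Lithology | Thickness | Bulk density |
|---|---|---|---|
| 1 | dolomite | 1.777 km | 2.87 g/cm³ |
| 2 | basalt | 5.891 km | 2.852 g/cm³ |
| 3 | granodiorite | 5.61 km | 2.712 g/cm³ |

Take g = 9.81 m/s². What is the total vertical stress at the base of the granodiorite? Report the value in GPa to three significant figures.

seawater: 1030 kg/m³ × 9.81 m/s² × 950 m = 9.599×10^6 Pa = 9.599×10^-3 GPa
dolomite: 2870 kg/m³ × 9.81 m/s² × 1777 m = 5.003×10^7 Pa = 0.05003 GPa
basalt: 2852 kg/m³ × 9.81 m/s² × 5891 m = 1.648×10^8 Pa = 0.1648 GPa
granodiorite: 2712 kg/m³ × 9.81 m/s² × 5610 m = 1.493×10^8 Pa = 0.1493 GPa
Total = 9.599×10^-3 + 0.05003 + 0.1648 + 0.1493 = 0.37370 GPa

0.374 GPa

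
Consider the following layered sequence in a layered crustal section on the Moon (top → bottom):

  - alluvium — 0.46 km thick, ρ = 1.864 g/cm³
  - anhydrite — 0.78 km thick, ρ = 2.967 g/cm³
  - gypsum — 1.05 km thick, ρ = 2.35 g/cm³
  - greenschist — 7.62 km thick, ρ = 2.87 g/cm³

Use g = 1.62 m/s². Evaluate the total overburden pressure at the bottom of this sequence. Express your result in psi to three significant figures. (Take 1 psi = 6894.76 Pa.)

alluvium: 1864 kg/m³ × 1.62 m/s² × 460 m = 1.389×10^6 Pa = 201.5 psi
anhydrite: 2967 kg/m³ × 1.62 m/s² × 780 m = 3.749×10^6 Pa = 543.8 psi
gypsum: 2350 kg/m³ × 1.62 m/s² × 1050 m = 3.997×10^6 Pa = 579.8 psi
greenschist: 2870 kg/m³ × 1.62 m/s² × 7620 m = 3.543×10^7 Pa = 5138 psi
Total = 201.5 + 543.8 + 579.8 + 5138 = 6463.5 psi

6460 psi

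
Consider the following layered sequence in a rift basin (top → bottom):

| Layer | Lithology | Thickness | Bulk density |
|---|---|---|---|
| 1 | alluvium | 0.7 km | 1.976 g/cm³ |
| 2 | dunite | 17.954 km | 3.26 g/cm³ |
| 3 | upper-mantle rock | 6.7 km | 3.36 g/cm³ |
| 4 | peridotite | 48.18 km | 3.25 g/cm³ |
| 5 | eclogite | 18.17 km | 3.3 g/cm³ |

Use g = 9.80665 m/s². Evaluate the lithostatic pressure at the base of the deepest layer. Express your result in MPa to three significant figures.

alluvium: 1976 kg/m³ × 9.80665 m/s² × 700 m = 1.356×10^7 Pa = 13.56 MPa
dunite: 3260 kg/m³ × 9.80665 m/s² × 17954 m = 5.740×10^8 Pa = 574.0 MPa
upper-mantle rock: 3360 kg/m³ × 9.80665 m/s² × 6700 m = 2.208×10^8 Pa = 220.8 MPa
peridotite: 3250 kg/m³ × 9.80665 m/s² × 48180 m = 1.536×10^9 Pa = 1536 MPa
eclogite: 3300 kg/m³ × 9.80665 m/s² × 18170 m = 5.880×10^8 Pa = 588.0 MPa
Total = 13.56 + 574.0 + 220.8 + 1536 + 588.0 = 2931.9 MPa

2930 MPa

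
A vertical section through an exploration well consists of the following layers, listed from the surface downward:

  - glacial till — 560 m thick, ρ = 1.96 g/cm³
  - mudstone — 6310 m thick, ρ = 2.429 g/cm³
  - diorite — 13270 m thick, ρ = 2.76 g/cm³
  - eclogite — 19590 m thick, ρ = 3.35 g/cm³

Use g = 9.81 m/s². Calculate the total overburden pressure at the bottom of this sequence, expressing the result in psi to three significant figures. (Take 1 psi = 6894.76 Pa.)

glacial till: 1960 kg/m³ × 9.81 m/s² × 560 m = 1.077×10^7 Pa = 1562 psi
mudstone: 2429 kg/m³ × 9.81 m/s² × 6310 m = 1.504×10^8 Pa = 21808 psi
diorite: 2760 kg/m³ × 9.81 m/s² × 13270 m = 3.593×10^8 Pa = 52111 psi
eclogite: 3350 kg/m³ × 9.81 m/s² × 19590 m = 6.438×10^8 Pa = 93375 psi
Total = 1562 + 21808 + 52111 + 93375 = 1.6886×10^5 psi

169000 psi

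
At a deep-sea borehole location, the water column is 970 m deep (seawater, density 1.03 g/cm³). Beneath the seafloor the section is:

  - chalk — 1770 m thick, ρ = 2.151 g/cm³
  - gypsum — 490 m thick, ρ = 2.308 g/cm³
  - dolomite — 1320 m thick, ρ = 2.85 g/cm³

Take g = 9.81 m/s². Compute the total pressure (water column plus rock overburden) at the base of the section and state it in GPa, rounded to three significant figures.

0.0952 GPa

seawater: 1030 kg/m³ × 9.81 m/s² × 970 m = 9.801×10^6 Pa = 9.801×10^-3 GPa
chalk: 2151 kg/m³ × 9.81 m/s² × 1770 m = 3.735×10^7 Pa = 0.03735 GPa
gypsum: 2308 kg/m³ × 9.81 m/s² × 490 m = 1.109×10^7 Pa = 0.01109 GPa
dolomite: 2850 kg/m³ × 9.81 m/s² × 1320 m = 3.691×10^7 Pa = 0.03691 GPa
Total = 9.801×10^-3 + 0.03735 + 0.01109 + 0.03691 = 0.095150 GPa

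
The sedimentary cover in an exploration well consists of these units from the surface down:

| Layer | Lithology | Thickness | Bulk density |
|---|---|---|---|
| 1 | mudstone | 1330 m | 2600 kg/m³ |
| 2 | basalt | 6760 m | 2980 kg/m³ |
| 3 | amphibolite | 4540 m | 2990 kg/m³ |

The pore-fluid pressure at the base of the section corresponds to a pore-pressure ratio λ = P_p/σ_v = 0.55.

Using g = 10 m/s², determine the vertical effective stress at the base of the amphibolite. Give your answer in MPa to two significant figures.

170 MPa

Overburden (lithostatic) stress σ_v:
mudstone: 2600 kg/m³ × 10 m/s² × 1330 m = 3.458×10^7 Pa = 34.58 MPa
basalt: 2980 kg/m³ × 10 m/s² × 6760 m = 2.014×10^8 Pa = 201.4 MPa
amphibolite: 2990 kg/m³ × 10 m/s² × 4540 m = 1.357×10^8 Pa = 135.7 MPa
Total = 34.58 + 201.4 + 135.7 = 371.77 MPa
Pore pressure P_p = λ·σ_v = 0.55 × 371.8 MPa = 204.5 MPa
Effective stress σ' = σ_v − P_p = 371.8 − 204.5 = 167.30 MPa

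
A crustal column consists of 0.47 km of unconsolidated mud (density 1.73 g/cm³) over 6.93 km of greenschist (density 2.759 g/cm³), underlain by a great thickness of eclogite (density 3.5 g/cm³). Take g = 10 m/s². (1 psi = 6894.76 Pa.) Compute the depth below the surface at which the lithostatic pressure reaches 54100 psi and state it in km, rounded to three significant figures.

12.4 km

Pressure at base of upper layers: 1730×10×470 + 2759×10×6930 = 1.993×10^8 Pa = 28910 psi
Remaining pressure to be supplied by eclogite: 3.730×10^8 − 1.993×10^8 = 1.737×10^8 Pa
Additional depth in eclogite = 1.737×10^8 Pa / (3500 kg/m³ × 10 m/s²) = 4962.2 m
Total depth = 7400 m + 4962.2 m = 12362 m
= 12.362 km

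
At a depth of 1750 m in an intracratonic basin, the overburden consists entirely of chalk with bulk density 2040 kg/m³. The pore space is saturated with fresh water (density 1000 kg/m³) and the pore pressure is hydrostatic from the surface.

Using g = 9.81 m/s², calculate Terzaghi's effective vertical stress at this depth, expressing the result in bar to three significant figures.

179 bar

Overburden (lithostatic) stress σ_v:
chalk: 2040 kg/m³ × 9.81 m/s² × 1750 m = 3.502×10^7 Pa = 35.02 MPa
Pore pressure P_p = 1000 kg/m³ × 9.81 m/s² × 1750 m = 1.717×10^7 Pa = 17.17 MPa
Effective stress σ' = σ_v − P_p = 35.02 − 17.17 = 17.854 MPa = 178.54 bar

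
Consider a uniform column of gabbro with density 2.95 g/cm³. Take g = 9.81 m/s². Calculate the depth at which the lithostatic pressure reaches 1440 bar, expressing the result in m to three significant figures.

4980 m

h = P/(ρg) = 1440 bar / (2950 kg/m³ × 9.81 m/s²) = 1.440×10^8 Pa / 28940 Pa/m = 4975.9 m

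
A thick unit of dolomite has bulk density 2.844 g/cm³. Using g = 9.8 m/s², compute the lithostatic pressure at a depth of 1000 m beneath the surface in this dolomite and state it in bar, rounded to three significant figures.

279 bar

dolomite: 2844 kg/m³ × 9.8 m/s² × 1000 m = 2.787×10^7 Pa = 278.7 bar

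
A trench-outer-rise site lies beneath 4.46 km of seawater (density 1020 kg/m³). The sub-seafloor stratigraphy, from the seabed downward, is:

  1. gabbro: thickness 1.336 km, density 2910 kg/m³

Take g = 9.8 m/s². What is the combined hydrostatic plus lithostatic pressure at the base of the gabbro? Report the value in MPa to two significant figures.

83 MPa

seawater: 1020 kg/m³ × 9.8 m/s² × 4460 m = 4.458×10^7 Pa = 44.58 MPa
gabbro: 2910 kg/m³ × 9.8 m/s² × 1336 m = 3.810×10^7 Pa = 38.10 MPa
Total = 44.58 + 38.10 = 82.682 MPa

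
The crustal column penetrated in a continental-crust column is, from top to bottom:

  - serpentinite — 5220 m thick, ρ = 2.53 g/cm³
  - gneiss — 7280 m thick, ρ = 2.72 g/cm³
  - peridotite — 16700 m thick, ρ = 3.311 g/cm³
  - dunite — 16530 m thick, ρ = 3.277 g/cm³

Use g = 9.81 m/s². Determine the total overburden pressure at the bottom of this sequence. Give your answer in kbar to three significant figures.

14.0 kbar

serpentinite: 2530 kg/m³ × 9.81 m/s² × 5220 m = 1.296×10^8 Pa = 1.296 kbar
gneiss: 2720 kg/m³ × 9.81 m/s² × 7280 m = 1.943×10^8 Pa = 1.943 kbar
peridotite: 3311 kg/m³ × 9.81 m/s² × 16700 m = 5.424×10^8 Pa = 5.424 kbar
dunite: 3277 kg/m³ × 9.81 m/s² × 16530 m = 5.314×10^8 Pa = 5.314 kbar
Total = 1.296 + 1.943 + 5.424 + 5.314 = 13.976 kbar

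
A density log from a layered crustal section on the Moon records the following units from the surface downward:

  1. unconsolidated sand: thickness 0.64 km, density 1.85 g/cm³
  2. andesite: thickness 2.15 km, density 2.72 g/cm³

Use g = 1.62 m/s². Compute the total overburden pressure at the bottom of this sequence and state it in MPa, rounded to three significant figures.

11.4 MPa

unconsolidated sand: 1850 kg/m³ × 1.62 m/s² × 640 m = 1.918×10^6 Pa = 1.918 MPa
andesite: 2720 kg/m³ × 1.62 m/s² × 2150 m = 9.474×10^6 Pa = 9.474 MPa
Total = 1.918 + 9.474 = 11.392 MPa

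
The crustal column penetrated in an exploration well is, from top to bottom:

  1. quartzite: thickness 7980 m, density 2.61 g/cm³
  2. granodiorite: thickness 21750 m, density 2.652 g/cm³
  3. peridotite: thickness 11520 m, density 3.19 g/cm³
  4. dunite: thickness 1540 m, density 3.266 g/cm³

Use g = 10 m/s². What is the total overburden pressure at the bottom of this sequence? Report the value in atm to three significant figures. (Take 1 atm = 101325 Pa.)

11900 atm

quartzite: 2610 kg/m³ × 10 m/s² × 7980 m = 2.083×10^8 Pa = 2056 atm
granodiorite: 2652 kg/m³ × 10 m/s² × 21750 m = 5.768×10^8 Pa = 5693 atm
peridotite: 3190 kg/m³ × 10 m/s² × 11520 m = 3.675×10^8 Pa = 3627 atm
dunite: 3266 kg/m³ × 10 m/s² × 1540 m = 5.030×10^7 Pa = 496.4 atm
Total = 2056 + 5693 + 3627 + 496.4 = 11871 atm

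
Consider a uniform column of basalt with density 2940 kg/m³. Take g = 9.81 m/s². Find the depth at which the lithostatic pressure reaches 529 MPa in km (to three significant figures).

18.3 km

h = P/(ρg) = 529 MPa / (2940 kg/m³ × 9.81 m/s²) = 5.290×10^8 Pa / 28841 Pa/m = 18342 m
= 18.342 km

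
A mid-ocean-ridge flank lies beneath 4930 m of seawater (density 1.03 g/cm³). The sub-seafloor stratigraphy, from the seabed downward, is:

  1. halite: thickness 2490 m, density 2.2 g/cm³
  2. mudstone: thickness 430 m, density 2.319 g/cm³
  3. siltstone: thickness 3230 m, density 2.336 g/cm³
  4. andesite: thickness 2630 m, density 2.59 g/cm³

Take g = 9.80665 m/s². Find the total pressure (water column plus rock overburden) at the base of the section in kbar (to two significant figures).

seawater: 1030 kg/m³ × 9.80665 m/s² × 4930 m = 4.980×10^7 Pa = 0.4980 kbar
halite: 2200 kg/m³ × 9.80665 m/s² × 2490 m = 5.372×10^7 Pa = 0.5372 kbar
mudstone: 2319 kg/m³ × 9.80665 m/s² × 430 m = 9.779×10^6 Pa = 0.09779 kbar
siltstone: 2336 kg/m³ × 9.80665 m/s² × 3230 m = 7.399×10^7 Pa = 0.7399 kbar
andesite: 2590 kg/m³ × 9.80665 m/s² × 2630 m = 6.680×10^7 Pa = 0.6680 kbar
Total = 0.4980 + 0.5372 + 0.09779 + 0.7399 + 0.6680 = 2.5409 kbar

2.5 kbar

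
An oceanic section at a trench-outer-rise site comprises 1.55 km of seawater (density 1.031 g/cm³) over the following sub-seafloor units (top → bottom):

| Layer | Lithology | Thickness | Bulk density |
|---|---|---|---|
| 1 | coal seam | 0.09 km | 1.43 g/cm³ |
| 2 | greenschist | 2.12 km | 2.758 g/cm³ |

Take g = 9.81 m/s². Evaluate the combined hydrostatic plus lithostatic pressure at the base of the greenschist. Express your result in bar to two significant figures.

740 bar

seawater: 1031 kg/m³ × 9.81 m/s² × 1550 m = 1.568×10^7 Pa = 156.8 bar
coal seam: 1430 kg/m³ × 9.81 m/s² × 90 m = 1.263×10^6 Pa = 12.63 bar
greenschist: 2758 kg/m³ × 9.81 m/s² × 2120 m = 5.736×10^7 Pa = 573.6 bar
Total = 156.8 + 12.63 + 573.6 = 742.98 bar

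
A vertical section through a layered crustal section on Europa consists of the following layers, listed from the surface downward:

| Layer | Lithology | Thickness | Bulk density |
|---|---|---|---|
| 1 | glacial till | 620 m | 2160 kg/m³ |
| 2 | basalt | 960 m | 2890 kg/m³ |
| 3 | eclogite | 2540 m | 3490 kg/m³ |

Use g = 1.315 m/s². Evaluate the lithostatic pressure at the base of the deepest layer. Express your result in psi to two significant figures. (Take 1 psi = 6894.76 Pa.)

glacial till: 2160 kg/m³ × 1.315 m/s² × 620 m = 1.761×10^6 Pa = 255.4 psi
basalt: 2890 kg/m³ × 1.315 m/s² × 960 m = 3.648×10^6 Pa = 529.1 psi
eclogite: 3490 kg/m³ × 1.315 m/s² × 2540 m = 1.166×10^7 Pa = 1691 psi
Total = 255.4 + 529.1 + 1691 = 2475.3 psi

2500 psi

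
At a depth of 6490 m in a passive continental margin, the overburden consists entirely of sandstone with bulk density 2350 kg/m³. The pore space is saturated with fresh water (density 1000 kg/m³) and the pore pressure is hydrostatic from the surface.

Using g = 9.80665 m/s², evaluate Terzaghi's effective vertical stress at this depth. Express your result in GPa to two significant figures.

Overburden (lithostatic) stress σ_v:
sandstone: 2350 kg/m³ × 9.80665 m/s² × 6490 m = 1.496×10^8 Pa = 149.6 MPa
Pore pressure P_p = 1000 kg/m³ × 9.80665 m/s² × 6490 m = 6.365×10^7 Pa = 63.65 MPa
Effective stress σ' = σ_v − P_p = 149.6 − 63.65 = 85.921 MPa = 0.085921 GPa

0.086 GPa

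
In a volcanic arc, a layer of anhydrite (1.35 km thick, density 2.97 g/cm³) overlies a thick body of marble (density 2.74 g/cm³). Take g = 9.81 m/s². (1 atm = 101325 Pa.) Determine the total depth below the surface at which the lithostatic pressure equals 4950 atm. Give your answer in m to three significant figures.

Pressure at base of upper layers: 2970×9.81×1350 = 3.933×10^7 Pa = 388.2 atm
Remaining pressure to be supplied by marble: 5.016×10^8 − 3.933×10^7 = 4.622×10^8 Pa
Additional depth in marble = 4.622×10^8 Pa / (2740 kg/m³ × 9.81 m/s²) = 17196 m
Total depth = 1350 m + 17196 m = 18546 m

18500 m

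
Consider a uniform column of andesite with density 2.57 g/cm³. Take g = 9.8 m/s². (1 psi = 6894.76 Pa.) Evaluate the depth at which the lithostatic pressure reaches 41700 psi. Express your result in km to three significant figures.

h = P/(ρg) = 41700 psi / (2570 kg/m³ × 9.8 m/s²) = 2.875×10^8 Pa / 25186 Pa/m = 11416 m
= 11.416 km

11.4 km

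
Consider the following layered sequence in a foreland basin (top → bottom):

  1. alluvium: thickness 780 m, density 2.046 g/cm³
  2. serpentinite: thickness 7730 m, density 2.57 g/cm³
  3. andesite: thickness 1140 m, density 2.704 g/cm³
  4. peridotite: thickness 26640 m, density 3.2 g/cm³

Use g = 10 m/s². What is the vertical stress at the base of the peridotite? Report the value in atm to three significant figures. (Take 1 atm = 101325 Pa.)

alluvium: 2046 kg/m³ × 10 m/s² × 780 m = 1.596×10^7 Pa = 157.5 atm
serpentinite: 2570 kg/m³ × 10 m/s² × 7730 m = 1.987×10^8 Pa = 1961 atm
andesite: 2704 kg/m³ × 10 m/s² × 1140 m = 3.083×10^7 Pa = 304.2 atm
peridotite: 3200 kg/m³ × 10 m/s² × 26640 m = 8.525×10^8 Pa = 8413 atm
Total = 157.5 + 1961 + 304.2 + 8413 = 10836 atm

10800 atm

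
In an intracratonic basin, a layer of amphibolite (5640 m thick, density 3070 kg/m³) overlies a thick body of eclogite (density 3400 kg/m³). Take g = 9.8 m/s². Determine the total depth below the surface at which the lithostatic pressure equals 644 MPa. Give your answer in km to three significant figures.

19.9 km

Pressure at base of upper layers: 3070×9.8×5640 = 1.697×10^8 Pa = 169.7 MPa
Remaining pressure to be supplied by eclogite: 6.440×10^8 − 1.697×10^8 = 4.743×10^8 Pa
Additional depth in eclogite = 4.743×10^8 Pa / (3400 kg/m³ × 9.8 m/s²) = 14235 m
Total depth = 5640 m + 14235 m = 19875 m
= 19.875 km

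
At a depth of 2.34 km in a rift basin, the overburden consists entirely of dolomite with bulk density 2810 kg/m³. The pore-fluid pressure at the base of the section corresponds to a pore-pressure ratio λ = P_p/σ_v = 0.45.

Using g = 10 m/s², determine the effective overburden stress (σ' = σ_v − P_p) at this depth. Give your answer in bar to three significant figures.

362 bar

Overburden (lithostatic) stress σ_v:
dolomite: 2810 kg/m³ × 10 m/s² × 2340 m = 6.575×10^7 Pa = 65.75 MPa
Pore pressure P_p = λ·σ_v = 0.45 × 65.75 MPa = 29.59 MPa
Effective stress σ' = σ_v − P_p = 65.75 − 29.59 = 36.165 MPa = 361.65 bar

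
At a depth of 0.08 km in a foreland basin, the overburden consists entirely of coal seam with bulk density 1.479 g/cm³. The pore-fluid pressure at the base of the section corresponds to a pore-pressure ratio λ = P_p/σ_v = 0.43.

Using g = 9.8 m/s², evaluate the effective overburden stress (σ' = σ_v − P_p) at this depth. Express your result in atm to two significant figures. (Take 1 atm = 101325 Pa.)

6.5 atm

Overburden (lithostatic) stress σ_v:
coal seam: 1479 kg/m³ × 9.8 m/s² × 80 m = 1.160×10^6 Pa = 1.160 MPa
Pore pressure P_p = λ·σ_v = 0.43 × 1.160 MPa = 0.4986 MPa
Effective stress σ' = σ_v − P_p = 1.160 − 0.4986 = 0.66094 MPa = 6.5229 atm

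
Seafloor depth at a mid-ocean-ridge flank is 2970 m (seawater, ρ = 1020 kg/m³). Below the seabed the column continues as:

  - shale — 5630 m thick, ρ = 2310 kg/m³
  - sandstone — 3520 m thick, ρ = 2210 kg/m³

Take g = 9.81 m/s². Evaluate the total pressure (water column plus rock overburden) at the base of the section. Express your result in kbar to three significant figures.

seawater: 1020 kg/m³ × 9.81 m/s² × 2970 m = 2.972×10^7 Pa = 0.2972 kbar
shale: 2310 kg/m³ × 9.81 m/s² × 5630 m = 1.276×10^8 Pa = 1.276 kbar
sandstone: 2210 kg/m³ × 9.81 m/s² × 3520 m = 7.631×10^7 Pa = 0.7631 kbar
Total = 0.2972 + 1.276 + 0.7631 = 2.3361 kbar

2.34 kbar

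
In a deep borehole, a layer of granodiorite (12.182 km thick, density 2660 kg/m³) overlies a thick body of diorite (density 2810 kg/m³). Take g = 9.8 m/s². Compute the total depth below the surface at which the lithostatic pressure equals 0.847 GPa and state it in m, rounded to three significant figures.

31400 m

Pressure at base of upper layers: 2660×9.8×12182 = 3.176×10^8 Pa = 0.3176 GPa
Remaining pressure to be supplied by diorite: 8.470×10^8 − 3.176×10^8 = 5.294×10^8 Pa
Additional depth in diorite = 5.294×10^8 Pa / (2810 kg/m³ × 9.8 m/s²) = 19226 m
Total depth = 12182 m + 19226 m = 31408 m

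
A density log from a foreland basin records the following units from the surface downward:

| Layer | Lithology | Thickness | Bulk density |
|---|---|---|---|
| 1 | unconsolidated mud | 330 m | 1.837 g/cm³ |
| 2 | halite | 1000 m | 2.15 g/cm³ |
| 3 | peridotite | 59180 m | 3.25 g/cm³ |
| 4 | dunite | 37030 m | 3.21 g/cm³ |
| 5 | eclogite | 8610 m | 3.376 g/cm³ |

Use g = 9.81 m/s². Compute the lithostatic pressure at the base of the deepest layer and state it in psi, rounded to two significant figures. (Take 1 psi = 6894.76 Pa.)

490000 psi

unconsolidated mud: 1837 kg/m³ × 9.81 m/s² × 330 m = 5.947×10^6 Pa = 862.5 psi
halite: 2150 kg/m³ × 9.81 m/s² × 1000 m = 2.109×10^7 Pa = 3059 psi
peridotite: 3250 kg/m³ × 9.81 m/s² × 59180 m = 1.887×10^9 Pa = 2.737×10^5 psi
dunite: 3210 kg/m³ × 9.81 m/s² × 37030 m = 1.166×10^9 Pa = 1.691×10^5 psi
eclogite: 3376 kg/m³ × 9.81 m/s² × 8610 m = 2.852×10^8 Pa = 41358 psi
Total = 862.5 + 3059 + 2.737×10^5 + 1.691×10^5 + 41358 = 4.8806×10^5 psi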